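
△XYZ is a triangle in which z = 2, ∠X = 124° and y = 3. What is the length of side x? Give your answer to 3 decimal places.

4.440

By the law of cosines, x² = y² + z² − 2·y·z·cos X = 19.71, so x ≈ 4.4396.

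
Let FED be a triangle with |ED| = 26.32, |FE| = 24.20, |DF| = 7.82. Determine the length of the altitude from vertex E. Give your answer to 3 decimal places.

Semiperimeter s = (26.32 + 7.82 + 24.2)/2 = 29.17.
Heron's formula: area = √(29.17·2.85·21.35·4.97) ≈ 93.922.
The altitude from E has length 2·area/|DF| ≈ 24.021.

h_E ≈ 24.021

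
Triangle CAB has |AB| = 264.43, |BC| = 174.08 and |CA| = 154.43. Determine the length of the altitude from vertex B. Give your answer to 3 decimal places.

166.423

Semiperimeter s = (264.43 + 174.08 + 154.43)/2 = 296.47.
Heron's formula: area = √(296.47·32.04·122.39·142.04) ≈ 12850.
The altitude from B has length 2·area/|CA| ≈ 166.42.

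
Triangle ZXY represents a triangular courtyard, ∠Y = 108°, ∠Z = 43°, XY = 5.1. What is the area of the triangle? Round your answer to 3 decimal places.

area ≈ 8.792

The third angle is ∠X = 180° − ∠Y − ∠Z = 29.00°.
Law of sines: YZ = XY·sin X/sin Z ≈ 3.6254.
Law of sines: ZX = XY·sin Y/sin Z ≈ 7.112.
Area = ½·XY·YZ·sin Y ≈ 8.7923.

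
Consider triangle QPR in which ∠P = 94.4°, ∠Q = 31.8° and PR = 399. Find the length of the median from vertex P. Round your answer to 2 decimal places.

The third angle is ∠R = 180° − ∠Q − ∠P = 53.80°.
Law of sines: RQ = PR·sin P/sin Q ≈ 754.95.
Law of sines: QP = PR·sin R/sin Q ≈ 611.01.
Median from P: ½√(2·QP² + 2·PR² − RQ²) ≈ 351.83.

351.83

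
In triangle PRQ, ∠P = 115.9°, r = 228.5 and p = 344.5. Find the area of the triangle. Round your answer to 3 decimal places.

Law of sines: sin R = r·sin P/p ≈ 0.59666.
Since p ≥ r, only the acute value applies: ∠R ≈ 36.63°.
Then ∠Q = 180° − ∠P − ∠R ≈ 27.47°.
Law of sines gives q = p·sin Q/sin P ≈ 176.65.
Area = ½·p·r·sin Q ≈ 18155.

area ≈ 18155.145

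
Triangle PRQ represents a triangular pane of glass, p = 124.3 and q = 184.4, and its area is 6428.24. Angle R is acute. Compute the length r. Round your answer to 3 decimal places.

107.249

From area = ½·q·p·sin R, we get sin R = 2·area/(q·p) ≈ 0.56091.
Taking the acute solution, ∠R ≈ 34.12°.
Law of cosines then gives r ≈ 107.25.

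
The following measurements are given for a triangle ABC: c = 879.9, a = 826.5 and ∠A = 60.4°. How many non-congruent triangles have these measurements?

2

c·sin A = 879.9·sin(60.4°) ≈ 765.1.
Since c sin A < a < c (765.1 < 826.5 < 879.9), two triangles exist.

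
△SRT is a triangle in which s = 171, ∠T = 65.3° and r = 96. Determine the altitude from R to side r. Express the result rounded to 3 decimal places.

h_R ≈ 155.355

By the law of cosines, t² = s² + r² − 2·s·r·cos T = 24738, so t ≈ 157.28.
Area = ½·s·r·sin T ≈ 7457.
The altitude from R has length 2·area/r ≈ 155.35.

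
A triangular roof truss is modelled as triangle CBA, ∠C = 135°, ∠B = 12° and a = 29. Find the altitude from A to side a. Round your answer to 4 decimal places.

The third angle is ∠A = 180° − ∠C − ∠B = 33.00°.
Law of sines: c = a·sin C/sin A ≈ 37.651.
Law of sines: b = a·sin B/sin A ≈ 11.071.
Area = ½·a·c·sin B ≈ 113.51.
The altitude from A has length 2·area/a ≈ 7.828.

h_A ≈ 7.8280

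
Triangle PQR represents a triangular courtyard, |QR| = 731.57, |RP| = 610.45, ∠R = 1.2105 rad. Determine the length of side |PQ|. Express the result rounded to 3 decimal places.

770.035

By the law of cosines, |PQ|² = |QR|² + |RP|² − 2·|QR|·|RP|·cos R = 5.9295e+05, so |PQ| ≈ 770.04.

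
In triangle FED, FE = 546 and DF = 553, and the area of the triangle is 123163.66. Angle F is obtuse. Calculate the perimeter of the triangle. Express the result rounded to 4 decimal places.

From area = ½·DF·FE·sin F, we get sin F = 2·area/(DF·FE) ≈ 0.81582.
Taking the obtuse solution, ∠F ≈ 125.33°.
Law of cosines then gives ED ≈ 976.29.
Perimeter = 976.29 + 553 + 546 = 2075.3.

perimeter ≈ 2075.2937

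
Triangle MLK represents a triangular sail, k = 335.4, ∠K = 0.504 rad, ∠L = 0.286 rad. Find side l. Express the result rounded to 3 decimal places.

195.932

The third angle is ∠M = π − ∠L − ∠K = 2.352 rad.
Law of sines: l = k·sin L/sin K ≈ 195.93.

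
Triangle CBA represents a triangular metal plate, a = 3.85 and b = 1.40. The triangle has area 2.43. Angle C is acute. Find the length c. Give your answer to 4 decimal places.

3.4815

From area = ½·b·a·sin C, we get sin C = 2·area/(b·a) ≈ 0.90167.
Taking the acute solution, ∠C ≈ 64.38°.
Law of cosines then gives c ≈ 3.4815.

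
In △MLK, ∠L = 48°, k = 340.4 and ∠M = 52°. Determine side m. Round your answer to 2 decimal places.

272.38

The third angle is ∠K = 180° − ∠M − ∠L = 80.00°.
Law of sines: m = k·sin M/sin K ≈ 272.38.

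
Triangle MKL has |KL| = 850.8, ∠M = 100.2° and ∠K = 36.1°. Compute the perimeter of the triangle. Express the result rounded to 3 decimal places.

perimeter ≈ 1957.380

The third angle is ∠L = 180° − ∠M − ∠K = 43.70°.
Law of sines: |LM| = |KL|·sin K/sin M ≈ 509.34.
Law of sines: |MK| = |KL|·sin L/sin M ≈ 597.24.
Semiperimeter s = (850.8+509.34+597.24)/2 = 978.69.
Perimeter = 850.8 + 509.34 + 597.24 = 1957.4.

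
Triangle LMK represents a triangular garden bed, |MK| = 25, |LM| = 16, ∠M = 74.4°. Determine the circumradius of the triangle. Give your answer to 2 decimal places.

R ≈ 13.40

By the law of cosines, |KL|² = |LM|² + |MK|² − 2·|LM|·|MK|·cos M = 665.86, so |KL| ≈ 25.804.
Area = ½·|LM|·|MK|·sin M ≈ 192.63.
Circumradius = |KL|/(2 sin M) ≈ 13.396.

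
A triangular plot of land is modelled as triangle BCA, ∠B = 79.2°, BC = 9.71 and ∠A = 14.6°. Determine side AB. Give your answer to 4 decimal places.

38.4365

The third angle is ∠C = 180° − ∠A − ∠B = 86.20°.
Law of sines: AB = BC·sin C/sin A ≈ 38.436.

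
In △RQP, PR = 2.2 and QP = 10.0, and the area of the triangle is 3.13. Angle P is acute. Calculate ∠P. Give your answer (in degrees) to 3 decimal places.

∠P ≈ 16.532°

From area = ½·QP·PR·sin P, we get sin P = 2·area/(QP·PR) ≈ 0.28455.
Taking the acute solution, ∠P ≈ 16.53°.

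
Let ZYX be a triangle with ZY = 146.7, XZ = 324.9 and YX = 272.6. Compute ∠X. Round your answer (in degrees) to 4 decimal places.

26.6264

By the law of cosines, cos X = (YX² + XZ² − ZY²) / (2·YX·XZ) ≈ 0.89395, so ∠X ≈ 26.63°.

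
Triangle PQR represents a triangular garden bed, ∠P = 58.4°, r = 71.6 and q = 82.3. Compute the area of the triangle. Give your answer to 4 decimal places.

Area = ½·q·r·sin P ≈ 2509.5.

area ≈ 2509.4771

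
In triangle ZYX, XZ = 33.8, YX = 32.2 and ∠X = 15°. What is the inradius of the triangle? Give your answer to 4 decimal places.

By the law of cosines, ZY² = YX² + XZ² − 2·YX·XZ·cos X = 76.73, so ZY ≈ 8.7596.
Area = ½·YX·XZ·sin X ≈ 140.84.
Semiperimeter s = (32.2+33.8+8.7596)/2 = 37.38.
Inradius = area/s = 140.84/37.38 ≈ 3.7679.

3.7679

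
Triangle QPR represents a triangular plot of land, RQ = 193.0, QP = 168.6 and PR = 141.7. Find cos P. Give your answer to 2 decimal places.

By the law of cosines, cos P = (QP² + PR² − RQ²) / (2·QP·PR) ≈ 0.23557, so ∠P ≈ 76.37°.

cos P ≈ 0.24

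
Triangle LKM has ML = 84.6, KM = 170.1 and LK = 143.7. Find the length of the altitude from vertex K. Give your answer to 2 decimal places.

143.55

Semiperimeter s = (170.1 + 84.6 + 143.7)/2 = 199.2.
Heron's formula: area = √(199.2·29.1·114.6·55.5) ≈ 6072.
The altitude from K has length 2·area/ML ≈ 143.55.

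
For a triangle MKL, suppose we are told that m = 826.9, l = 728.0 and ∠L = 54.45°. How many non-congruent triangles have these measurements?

m·sin L = 826.9·sin(54.45°) ≈ 672.8.
Since m sin L < l < m (672.8 < 728.0 < 826.9), two triangles exist.

2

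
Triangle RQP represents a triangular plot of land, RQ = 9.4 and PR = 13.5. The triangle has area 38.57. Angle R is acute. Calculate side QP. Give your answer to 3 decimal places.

From area = ½·PR·RQ·sin R, we get sin R = 2·area/(PR·RQ) ≈ 0.60788.
Taking the acute solution, ∠R ≈ 37.44°.
Law of cosines then gives QP ≈ 8.3118.

8.312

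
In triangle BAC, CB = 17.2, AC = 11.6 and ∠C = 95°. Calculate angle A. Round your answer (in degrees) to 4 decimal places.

∠A ≈ 52.6027°

By the law of cosines, BA² = AC² + CB² − 2·AC·CB·cos C = 465.18, so BA ≈ 21.568.
Law of cosines again: cos A = (BA² + AC² − CB²)/(2·BA·AC) ≈ 0.60734, so ∠A ≈ 52.60°.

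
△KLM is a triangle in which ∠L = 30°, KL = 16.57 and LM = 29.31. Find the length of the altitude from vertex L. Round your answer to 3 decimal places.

h_L ≈ 14.200

By the law of cosines, MK² = KL² + LM² − 2·KL·LM·cos L = 292.44, so MK ≈ 17.101.
Area = ½·KL·LM·sin L ≈ 121.42.
The altitude from L has length 2·area/MK ≈ 14.2.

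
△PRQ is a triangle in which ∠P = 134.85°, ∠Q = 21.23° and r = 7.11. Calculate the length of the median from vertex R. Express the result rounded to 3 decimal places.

The third angle is ∠R = 180° − ∠Q − ∠P = 23.92°.
Law of sines: p = r·sin P/sin R ≈ 12.432.
Law of sines: q = r·sin Q/sin R ≈ 6.3499.
Median from R: ½√(2·q² + 2·p² − r²) ≈ 9.2087.

9.209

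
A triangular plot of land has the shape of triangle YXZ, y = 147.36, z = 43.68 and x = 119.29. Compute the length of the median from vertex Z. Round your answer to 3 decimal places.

132.271

Median from Z: ½√(2·y² + 2·x² − z²) ≈ 132.27.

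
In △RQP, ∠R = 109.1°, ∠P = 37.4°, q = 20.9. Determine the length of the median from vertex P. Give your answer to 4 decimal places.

The third angle is ∠Q = 180° − ∠P − ∠R = 33.50°.
Law of sines: r = q·sin R/sin Q ≈ 35.782.
Law of sines: p = q·sin P/sin Q ≈ 22.999.
Median from P: ½√(2·r² + 2·q² − p²) ≈ 26.951.

m_P ≈ 26.9507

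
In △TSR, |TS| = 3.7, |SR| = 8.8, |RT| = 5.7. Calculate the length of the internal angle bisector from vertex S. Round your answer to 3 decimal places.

By the law of cosines, cos S = (|TS|² + |SR|² − |RT|²) / (2·|TS|·|SR|) ≈ 0.90049, so ∠S ≈ 25.78°.
The bisector from S has length 2·|TS|·|SR|·cos(∠S/2)/(|TS|+|SR|) ≈ 5.0783.

t_S ≈ 5.078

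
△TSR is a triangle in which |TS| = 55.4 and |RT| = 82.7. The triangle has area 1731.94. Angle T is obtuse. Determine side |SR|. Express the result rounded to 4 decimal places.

From area = ½·|RT|·|TS|·sin T, we get sin T = 2·area/(|RT|·|TS|) ≈ 0.75604.
Taking the obtuse solution, ∠T ≈ 130.88°.
Law of cosines then gives |SR| ≈ 126.12.

126.1187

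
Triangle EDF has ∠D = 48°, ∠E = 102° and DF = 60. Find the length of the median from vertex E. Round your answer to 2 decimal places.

m_E ≈ 24.68

The third angle is ∠F = 180° − ∠E − ∠D = 30.00°.
Law of sines: FE = DF·sin D/sin E ≈ 45.585.
Law of sines: ED = DF·sin F/sin E ≈ 30.67.
Median from E: ½√(2·FE² + 2·ED² − DF²) ≈ 24.684.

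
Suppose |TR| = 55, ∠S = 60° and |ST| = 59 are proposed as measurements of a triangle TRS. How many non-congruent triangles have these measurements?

2

|ST|·sin S = 59·sin(60°) ≈ 51.1.
Since |ST| sin S < |TR| < |ST| (51.1 < 55 < 59), two triangles exist.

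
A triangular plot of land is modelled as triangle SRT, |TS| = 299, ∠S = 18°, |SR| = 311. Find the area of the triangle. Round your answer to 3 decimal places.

area ≈ 14367.591

Area = ½·|TS|·|SR|·sin S ≈ 14368.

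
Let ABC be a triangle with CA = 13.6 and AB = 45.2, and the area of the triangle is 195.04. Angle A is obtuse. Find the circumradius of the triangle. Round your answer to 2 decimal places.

From area = ½·CA·AB·sin A, we get sin A = 2·area/(CA·AB) ≈ 0.63457.
Taking the obtuse solution, ∠A ≈ 140.61°.
Law of cosines then gives BC ≈ 56.375.
Circumradius = BC/(2 sin A) ≈ 44.421.

44.42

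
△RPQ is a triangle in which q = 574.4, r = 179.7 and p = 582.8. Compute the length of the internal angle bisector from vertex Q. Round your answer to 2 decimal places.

By the law of cosines, cos Q = (r² + p² − q²) / (2·r·p) ≈ 0.20058, so ∠Q ≈ 78.43°.
The bisector from Q has length 2·r·p·cos(∠Q/2)/(r+p) ≈ 212.83.

t_Q ≈ 212.83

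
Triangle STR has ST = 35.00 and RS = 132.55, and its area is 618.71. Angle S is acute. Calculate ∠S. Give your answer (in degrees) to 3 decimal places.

From area = ½·RS·ST·sin S, we get sin S = 2·area/(RS·ST) ≈ 0.26673.
Taking the acute solution, ∠S ≈ 15.47°.

∠S ≈ 15.470°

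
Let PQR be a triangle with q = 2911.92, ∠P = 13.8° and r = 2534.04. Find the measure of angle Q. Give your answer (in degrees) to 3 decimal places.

By the law of cosines, p² = q² + r² − 2·q·r·cos P = 5.6879e+05, so p ≈ 754.18.
Law of cosines again: cos Q = (r² + p² − q²)/(2·r·p) ≈ -0.38960, so ∠Q ≈ 112.93°.

112.929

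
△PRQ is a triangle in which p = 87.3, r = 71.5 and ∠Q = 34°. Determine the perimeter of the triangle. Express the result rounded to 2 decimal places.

perimeter ≈ 207.63

By the law of cosines, q² = p² + r² − 2·p·r·cos Q = 2383.9, so q ≈ 48.825.
Semiperimeter s = (87.3+71.5+48.825)/2 = 103.81.
Perimeter = 87.3 + 71.5 + 48.825 = 207.63.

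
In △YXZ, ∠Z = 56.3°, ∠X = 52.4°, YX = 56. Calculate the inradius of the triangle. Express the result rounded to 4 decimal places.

The third angle is ∠Y = 180° − ∠X − ∠Z = 71.30°.
Law of sines: XZ = YX·sin Y/sin Z ≈ 63.758.
Law of sines: ZY = YX·sin X/sin Z ≈ 53.33.
Area = ½·YX·XZ·sin X ≈ 1414.4.
Semiperimeter s = (63.758+53.33+56)/2 = 86.544.
Inradius = area/s = 1414.4/86.544 ≈ 16.343.

16.3433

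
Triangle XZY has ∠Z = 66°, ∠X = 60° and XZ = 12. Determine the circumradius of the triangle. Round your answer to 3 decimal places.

The third angle is ∠Y = 180° − ∠X − ∠Z = 54.00°.
Law of sines: ZY = XZ·sin X/sin Y ≈ 12.846.
Law of sines: YX = XZ·sin Z/sin Y ≈ 13.55.
Circumradius = XZ/(2 sin Y) ≈ 7.4164.

7.416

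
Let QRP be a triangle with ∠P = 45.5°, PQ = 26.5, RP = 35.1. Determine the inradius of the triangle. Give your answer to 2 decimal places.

By the law of cosines, QR² = RP² + PQ² − 2·RP·PQ·cos P = 630.36, so QR ≈ 25.107.
Area = ½·RP·PQ·sin P ≈ 331.71.
Semiperimeter s = (35.1+26.5+25.107)/2 = 43.353.
Inradius = area/s = 331.71/43.353 ≈ 7.6514.

7.65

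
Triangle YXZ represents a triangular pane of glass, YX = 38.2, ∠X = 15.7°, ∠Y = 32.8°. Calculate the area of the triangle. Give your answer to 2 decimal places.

The third angle is ∠Z = 180° − ∠Y − ∠X = 131.50°.
Law of sines: XZ = YX·sin Y/sin Z ≈ 27.629.
Law of sines: ZY = YX·sin X/sin Z ≈ 13.802.
Area = ½·YX·XZ·sin X ≈ 142.8.

142.80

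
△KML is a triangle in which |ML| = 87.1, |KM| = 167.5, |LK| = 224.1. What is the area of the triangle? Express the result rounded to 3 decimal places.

Semiperimeter s = (87.1 + 224.1 + 167.5)/2 = 239.35.
Heron's formula: area = √(239.35·152.25·15.25·71.85) ≈ 6318.9.

6318.932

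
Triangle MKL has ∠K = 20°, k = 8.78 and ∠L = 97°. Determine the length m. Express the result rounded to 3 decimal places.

22.873

The third angle is ∠M = 180° − ∠K − ∠L = 63.00°.
Law of sines: m = k·sin M/sin K ≈ 22.873.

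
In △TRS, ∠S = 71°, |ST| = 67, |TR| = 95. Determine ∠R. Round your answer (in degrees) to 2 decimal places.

41.82

Law of sines: sin R = |ST|·sin S/|TR| ≈ 0.66684.
Since |TR| ≥ |ST|, only the acute value applies: ∠R ≈ 41.82°.
Then ∠T = 180° − ∠S − ∠R ≈ 67.18°.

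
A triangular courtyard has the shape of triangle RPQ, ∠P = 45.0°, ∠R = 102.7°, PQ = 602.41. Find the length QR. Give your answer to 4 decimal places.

The third angle is ∠Q = 180° − ∠R − ∠P = 32.30°.
Law of sines: QR = PQ·sin P/sin R ≈ 436.65.

436.6511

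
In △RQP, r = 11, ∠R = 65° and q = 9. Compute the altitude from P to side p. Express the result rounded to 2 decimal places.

8.16

Law of sines: sin Q = q·sin R/r ≈ 0.74152.
Since r ≥ q, only the acute value applies: ∠Q ≈ 47.86°.
Then ∠P = 180° − ∠R − ∠Q ≈ 67.14°.
Law of sines gives p = r·sin P/sin R ≈ 11.184.
Area = ½·r·q·sin P ≈ 45.612.
The altitude from P has length 2·area/p ≈ 8.1568.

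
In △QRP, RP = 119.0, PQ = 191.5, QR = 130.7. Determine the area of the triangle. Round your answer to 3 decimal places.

area ≈ 7657.305

Semiperimeter s = (119 + 191.5 + 130.7)/2 = 220.6.
Heron's formula: area = √(220.6·101.6·29.1·89.9) ≈ 7657.3.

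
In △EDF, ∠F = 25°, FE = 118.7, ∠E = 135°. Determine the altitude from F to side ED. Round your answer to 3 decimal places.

h_F ≈ 83.934

The third angle is ∠D = 180° − ∠F − ∠E = 20.00°.
Law of sines: DF = FE·sin E/sin D ≈ 245.41.
Law of sines: ED = FE·sin F/sin D ≈ 146.67.
Area = ½·FE·DF·sin F ≈ 6155.4.
The altitude from F has length 2·area/ED ≈ 83.934.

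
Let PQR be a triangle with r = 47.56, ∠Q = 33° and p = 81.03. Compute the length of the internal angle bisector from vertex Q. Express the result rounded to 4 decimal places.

By the law of cosines, q² = r² + p² − 2·r·p·cos Q = 2363.7, so q ≈ 48.618.
The bisector from Q has length 2·r·p·cos(∠Q/2)/(r+p) ≈ 57.471.

t_Q ≈ 57.4708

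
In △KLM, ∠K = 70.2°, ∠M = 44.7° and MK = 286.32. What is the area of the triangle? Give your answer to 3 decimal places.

29907.403

The third angle is ∠L = 180° − ∠M − ∠K = 65.10°.
Law of sines: LM = MK·sin K/sin L ≈ 297.
Law of sines: KL = MK·sin M/sin L ≈ 222.04.
Area = ½·MK·LM·sin M ≈ 29907.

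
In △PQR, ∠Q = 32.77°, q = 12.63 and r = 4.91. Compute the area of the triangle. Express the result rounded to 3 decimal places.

area ≈ 21.893

Law of sines: sin R = r·sin Q/q ≈ 0.21042.
Since q ≥ r, only the acute value applies: ∠R ≈ 12.15°.
Then ∠P = 180° − ∠Q − ∠R ≈ 135.08°.
Law of sines gives p = q·sin P/sin Q ≈ 16.476.
Area = ½·q·r·sin P ≈ 21.893.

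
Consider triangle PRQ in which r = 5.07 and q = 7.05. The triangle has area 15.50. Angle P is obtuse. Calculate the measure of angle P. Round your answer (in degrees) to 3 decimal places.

From area = ½·r·q·sin P, we get sin P = 2·area/(r·q) ≈ 0.86729.
Taking the obtuse solution, ∠P ≈ 119.85°.

∠P ≈ 119.855°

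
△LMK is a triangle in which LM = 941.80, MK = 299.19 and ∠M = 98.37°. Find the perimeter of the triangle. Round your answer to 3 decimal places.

2269.842

By the law of cosines, KL² = LM² + MK² − 2·LM·MK·cos M = 1.0585e+06, so KL ≈ 1028.9.
Semiperimeter s = (299.19+1028.9+941.8)/2 = 1134.9.
Perimeter = 299.19 + 1028.9 + 941.8 = 2269.8.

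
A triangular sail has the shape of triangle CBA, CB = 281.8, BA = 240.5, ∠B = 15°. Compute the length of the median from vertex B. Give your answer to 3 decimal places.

By the law of cosines, AC² = CB² + BA² − 2·CB·BA·cos B = 6324.3, so AC ≈ 79.525.
Median from B: ½√(2·CB² + 2·BA² − AC²) ≈ 258.93.

m_B ≈ 258.930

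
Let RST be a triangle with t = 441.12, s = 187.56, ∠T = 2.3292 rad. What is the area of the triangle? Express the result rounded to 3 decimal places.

area ≈ 19782.439

Law of sines: sin S = s·sin T/t ≈ 0.30866.
Since t ≥ s, only the acute value applies: ∠S ≈ 0.3138 rad.
Then ∠R = π − ∠T − ∠S ≈ 0.4986 rad.
Law of sines gives r = t·sin R/sin T ≈ 290.58.
Area = ½·t·s·sin R ≈ 19782.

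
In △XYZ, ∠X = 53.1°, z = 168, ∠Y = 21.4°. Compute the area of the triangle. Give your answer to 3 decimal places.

4273.100

The third angle is ∠Z = 180° − ∠X − ∠Y = 105.50°.
Law of sines: x = z·sin X/sin Z ≈ 139.42.
Law of sines: y = z·sin Y/sin Z ≈ 63.613.
Area = ½·z·x·sin Y ≈ 4273.1.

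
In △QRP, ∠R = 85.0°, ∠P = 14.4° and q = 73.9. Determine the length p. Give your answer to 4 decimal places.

The third angle is ∠Q = 180° − ∠R − ∠P = 80.60°.
Law of sines: p = q·sin P/sin Q ≈ 18.628.

18.6283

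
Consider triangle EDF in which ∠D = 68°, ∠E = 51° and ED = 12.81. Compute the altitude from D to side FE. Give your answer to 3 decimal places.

h_D ≈ 9.955

The third angle is ∠F = 180° − ∠E − ∠D = 61.00°.
Law of sines: DF = ED·sin E/sin F ≈ 11.382.
Law of sines: FE = ED·sin D/sin F ≈ 13.58.
Area = ½·ED·DF·sin D ≈ 67.595.
The altitude from D has length 2·area/FE ≈ 9.9552.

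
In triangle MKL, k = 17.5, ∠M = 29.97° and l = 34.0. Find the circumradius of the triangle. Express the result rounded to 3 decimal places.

R ≈ 20.788

By the law of cosines, m² = k² + l² − 2·k·l·cos M = 431.37, so m ≈ 20.769.
Area = ½·k·l·sin M ≈ 148.62.
Circumradius = m/(2 sin M) ≈ 20.788.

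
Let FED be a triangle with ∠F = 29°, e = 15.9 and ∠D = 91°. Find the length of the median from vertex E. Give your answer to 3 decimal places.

The third angle is ∠E = 180° − ∠D − ∠F = 60.00°.
Law of sines: f = e·sin F/sin E ≈ 8.901.
Law of sines: d = e·sin D/sin E ≈ 18.357.
Median from E: ½√(2·d² + 2·f² − e²) ≈ 12.037.

12.037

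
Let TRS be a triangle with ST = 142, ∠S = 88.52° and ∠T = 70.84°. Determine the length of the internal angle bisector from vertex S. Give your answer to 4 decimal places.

t_S ≈ 148.1213

The third angle is ∠R = 180° − ∠S − ∠T = 20.64°.
Law of sines: RS = ST·sin T/sin R ≈ 380.53.
Law of sines: TR = ST·sin S/sin R ≈ 402.71.
The bisector from S has length 2·RS·ST·cos(∠S/2)/(RS+ST) ≈ 148.12.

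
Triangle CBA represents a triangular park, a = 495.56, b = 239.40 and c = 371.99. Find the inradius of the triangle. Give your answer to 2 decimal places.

Semiperimeter s = (371.99 + 239.4 + 495.56)/2 = 553.48.
Heron's formula: area = √(553.48·181.49·314.08·57.915) ≈ 42745.
Inradius = area/s = 42745/553.48 ≈ 77.23.

77.23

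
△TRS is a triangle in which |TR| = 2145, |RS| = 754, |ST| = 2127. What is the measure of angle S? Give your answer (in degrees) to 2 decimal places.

∠S ≈ 81.18°

By the law of cosines, cos S = (|RS|² + |ST|² − |TR|²) / (2·|RS|·|ST|) ≈ 0.15327, so ∠S ≈ 81.18°.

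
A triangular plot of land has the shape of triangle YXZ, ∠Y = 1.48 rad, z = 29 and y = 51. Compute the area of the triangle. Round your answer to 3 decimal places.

area ≈ 644.963

Law of sines: sin Z = z·sin Y/y ≈ 0.56629.
Since y ≥ z, only the acute value applies: ∠Z ≈ 0.602 rad.
Then ∠X = π − ∠Y − ∠Z ≈ 1.060 rad.
Law of sines gives x = y·sin X/sin Y ≈ 44.664.
Area = ½·y·z·sin X ≈ 644.96.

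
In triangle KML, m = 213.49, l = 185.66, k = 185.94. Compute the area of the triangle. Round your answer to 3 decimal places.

area ≈ 16233.351

Semiperimeter s = (185.94 + 213.49 + 185.66)/2 = 292.55.
Heron's formula: area = √(292.55·106.61·79.055·106.89) ≈ 16233.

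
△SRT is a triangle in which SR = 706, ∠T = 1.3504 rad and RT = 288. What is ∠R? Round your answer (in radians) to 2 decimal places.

∠R ≈ 1.38 rad

Law of sines: sin S = RT·sin T/SR ≈ 0.39806.
Since SR ≥ RT, only the acute value applies: ∠S ≈ 0.4094 rad.
Then ∠R = π − ∠T − ∠S ≈ 1.3818 rad.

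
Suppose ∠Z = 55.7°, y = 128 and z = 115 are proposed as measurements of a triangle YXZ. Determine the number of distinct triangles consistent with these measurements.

y·sin Z = 128·sin(55.7°) ≈ 105.7.
Since y sin Z < z < y (105.7 < 115 < 128), two triangles exist.

2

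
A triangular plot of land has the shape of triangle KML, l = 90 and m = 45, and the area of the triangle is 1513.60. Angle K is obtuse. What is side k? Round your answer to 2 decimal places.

From area = ½·m·l·sin K, we get sin K = 2·area/(m·l) ≈ 0.74746.
Taking the obtuse solution, ∠K ≈ 131.63°.
Law of cosines then gives k ≈ 124.52.

124.52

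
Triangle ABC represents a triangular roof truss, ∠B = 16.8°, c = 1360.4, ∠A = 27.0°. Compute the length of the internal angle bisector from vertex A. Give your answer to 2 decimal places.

The third angle is ∠C = 180° − ∠A − ∠B = 136.20°.
Law of sines: a = c·sin A/sin C ≈ 892.31.
Law of sines: b = c·sin B/sin C ≈ 568.09.
The bisector from A has length 2·b·c·cos(∠A/2)/(b+c) ≈ 779.34.

779.34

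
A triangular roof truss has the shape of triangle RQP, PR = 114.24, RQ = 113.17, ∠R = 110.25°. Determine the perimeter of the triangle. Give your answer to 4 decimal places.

413.9785

By the law of cosines, QP² = PR² + RQ² − 2·PR·RQ·cos R = 34808, so QP ≈ 186.57.
Semiperimeter s = (186.57+114.24+113.17)/2 = 206.99.
Perimeter = 186.57 + 114.24 + 113.17 = 413.98.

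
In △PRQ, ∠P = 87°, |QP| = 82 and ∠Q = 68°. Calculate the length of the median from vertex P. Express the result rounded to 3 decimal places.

100.787

The third angle is ∠R = 180° − ∠Q − ∠P = 25.00°.
Law of sines: |RQ| = |QP|·sin P/sin R ≈ 193.76.
Law of sines: |PR| = |QP|·sin Q/sin R ≈ 179.9.
Median from P: ½√(2·|QP|² + 2·|PR|² − |RQ|²) ≈ 100.79.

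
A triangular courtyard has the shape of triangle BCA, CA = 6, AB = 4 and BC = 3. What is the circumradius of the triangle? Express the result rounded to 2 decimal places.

R ≈ 3.38

By the law of cosines, cos B = (AB² + BC² − CA²) / (2·AB·BC) ≈ -0.45833, so ∠B ≈ 117.28°.
Circumradius = CA/(2 sin B) ≈ 3.3754.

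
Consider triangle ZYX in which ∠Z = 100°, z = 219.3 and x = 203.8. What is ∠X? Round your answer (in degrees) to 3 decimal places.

Law of sines: sin X = x·sin Z/z ≈ 0.91520.
Since z ≥ x, only the acute value applies: ∠X ≈ 66.23°.
Then ∠Y = 180° − ∠Z − ∠X ≈ 13.77°.

66.234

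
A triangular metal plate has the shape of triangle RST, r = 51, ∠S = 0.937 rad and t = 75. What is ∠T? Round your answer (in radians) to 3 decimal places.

By the law of cosines, s² = t² + r² − 2·t·r·cos S = 3695.6, so s ≈ 60.792.
Law of cosines again: cos T = (r² + s² − t²)/(2·r·s) ≈ 0.10831, so ∠T ≈ 1.462 rad.

1.462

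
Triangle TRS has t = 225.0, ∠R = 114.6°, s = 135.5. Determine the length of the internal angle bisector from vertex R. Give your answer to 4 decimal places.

By the law of cosines, r² = s² + t² − 2·s·t·cos R = 94368, so r ≈ 307.19.
The bisector from R has length 2·s·t·cos(∠R/2)/(s+t) ≈ 91.376.

t_R ≈ 91.3763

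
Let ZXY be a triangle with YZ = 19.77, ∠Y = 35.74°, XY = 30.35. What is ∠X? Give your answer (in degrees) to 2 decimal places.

38.92

By the law of cosines, ZX² = XY² + YZ² − 2·XY·YZ·cos Y = 337.93, so ZX ≈ 18.383.
Law of cosines again: cos X = (ZX² + XY² − YZ²)/(2·ZX·XY) ≈ 0.77807, so ∠X ≈ 38.92°.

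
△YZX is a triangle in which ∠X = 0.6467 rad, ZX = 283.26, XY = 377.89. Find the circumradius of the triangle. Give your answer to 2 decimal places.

R ≈ 189.56

By the law of cosines, YZ² = ZX² + XY² − 2·ZX·XY·cos X = 52183, so YZ ≈ 228.44.
Area = ½·ZX·XY·sin X ≈ 32249.
Circumradius = YZ/(2 sin X) ≈ 189.56.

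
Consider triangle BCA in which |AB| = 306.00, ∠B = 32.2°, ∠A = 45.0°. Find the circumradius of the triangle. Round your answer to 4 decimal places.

R ≈ 156.8990

The third angle is ∠C = 180° − ∠A − ∠B = 102.80°.
Law of sines: |CA| = |AB|·sin B/sin C ≈ 167.22.
Law of sines: |BC| = |AB|·sin A/sin C ≈ 221.89.
Circumradius = |AB|/(2 sin C) ≈ 156.9.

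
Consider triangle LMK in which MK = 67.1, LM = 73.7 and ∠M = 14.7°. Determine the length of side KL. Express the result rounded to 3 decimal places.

19.165

By the law of cosines, KL² = LM² + MK² − 2·LM·MK·cos M = 367.3, so KL ≈ 19.165.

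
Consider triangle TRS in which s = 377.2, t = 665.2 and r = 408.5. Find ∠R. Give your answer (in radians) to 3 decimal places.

∠R ≈ 0.587 rad

By the law of cosines, cos R = (s² + t² − r²) / (2·s·t) ≈ 0.83275, so ∠R ≈ 0.587 rad.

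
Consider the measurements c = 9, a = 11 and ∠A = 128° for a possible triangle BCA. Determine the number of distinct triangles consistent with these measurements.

c·sin A = 9·sin(128°) ≈ 7.092.
Since ∠A is not acute, a triangle exists only if a > c; here a > c, so there is exactly one triangle.

1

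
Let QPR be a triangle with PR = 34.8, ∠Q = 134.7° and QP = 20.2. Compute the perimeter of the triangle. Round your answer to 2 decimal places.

Law of sines: sin R = QP·sin Q/PR ≈ 0.41259.
Since PR ≥ QP, only the acute value applies: ∠R ≈ 24.37°.
Then ∠P = 180° − ∠Q − ∠R ≈ 20.93°.
Law of sines gives RQ = PR·sin P/sin Q ≈ 17.491.
Semiperimeter s = (34.8+17.491+20.2)/2 = 36.246.
Perimeter = 34.8 + 17.491 + 20.2 = 72.491.

perimeter ≈ 72.49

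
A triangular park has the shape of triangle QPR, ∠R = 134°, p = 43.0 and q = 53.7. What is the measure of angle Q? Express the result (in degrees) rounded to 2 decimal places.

25.69

By the law of cosines, r² = q² + p² − 2·q·p·cos R = 7940.8, so r ≈ 89.111.
Law of cosines again: cos Q = (p² + r² − q²)/(2·p·r) ≈ 0.90116, so ∠Q ≈ 25.69°.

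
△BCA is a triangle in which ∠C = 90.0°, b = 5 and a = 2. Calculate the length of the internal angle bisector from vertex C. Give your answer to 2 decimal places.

By the law of cosines, c² = a² + b² − 2·a·b·cos C = 29, so c ≈ 5.3852.
The bisector from C has length 2·a·b·cos(∠C/2)/(a+b) ≈ 2.0203.

t_C ≈ 2.02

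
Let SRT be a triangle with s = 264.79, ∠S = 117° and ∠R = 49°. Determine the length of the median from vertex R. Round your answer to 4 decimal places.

The third angle is ∠T = 180° − ∠S − ∠R = 14.00°.
Law of sines: r = s·sin R/sin S ≈ 224.29.
Law of sines: t = s·sin T/sin S ≈ 71.895.
Median from R: ½√(2·t² + 2·s² − r²) ≈ 158.32.

m_R ≈ 158.3203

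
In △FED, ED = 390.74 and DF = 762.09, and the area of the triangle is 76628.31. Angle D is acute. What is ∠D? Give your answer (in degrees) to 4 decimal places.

30.9751

From area = ½·ED·DF·sin D, we get sin D = 2·area/(ED·DF) ≈ 0.51467.
Taking the acute solution, ∠D ≈ 30.98°.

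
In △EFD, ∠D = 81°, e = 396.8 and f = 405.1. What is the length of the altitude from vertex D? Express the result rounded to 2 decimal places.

304.83

By the law of cosines, d² = e² + f² − 2·e·f·cos D = 2.7126e+05, so d ≈ 520.83.
Area = ½·e·f·sin D ≈ 79382.
The altitude from D has length 2·area/d ≈ 304.83.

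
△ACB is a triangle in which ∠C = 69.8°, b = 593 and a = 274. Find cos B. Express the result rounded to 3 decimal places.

By the law of cosines, c² = b² + a² − 2·b·a·cos C = 3.1452e+05, so c ≈ 560.82.
Law of cosines again: cos B = (a² + c² − b²)/(2·a·c) ≈ 0.12346, so ∠B ≈ 82.91°.

cos B ≈ 0.123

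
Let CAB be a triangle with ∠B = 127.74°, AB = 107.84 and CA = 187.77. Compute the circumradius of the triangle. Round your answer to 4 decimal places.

R ≈ 118.7221

Law of sines: sin C = AB·sin B/CA ≈ 0.45417.
Since CA ≥ AB, only the acute value applies: ∠C ≈ 27.01°.
Then ∠A = 180° − ∠B − ∠C ≈ 25.25°.
Law of sines gives BC = CA·sin A/sin B ≈ 101.28.
Circumradius = CA/(2 sin B) ≈ 118.72.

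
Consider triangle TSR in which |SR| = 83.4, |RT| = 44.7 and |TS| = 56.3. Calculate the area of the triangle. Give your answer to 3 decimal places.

1176.253

Semiperimeter s = (83.4 + 44.7 + 56.3)/2 = 92.2.
Heron's formula: area = √(92.2·8.8·47.5·35.9) ≈ 1176.3.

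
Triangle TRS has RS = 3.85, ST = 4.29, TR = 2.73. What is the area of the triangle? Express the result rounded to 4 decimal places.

5.1654

Semiperimeter s = (3.85 + 4.29 + 2.73)/2 = 5.435.
Heron's formula: area = √(5.435·1.585·1.145·2.705) ≈ 5.1654.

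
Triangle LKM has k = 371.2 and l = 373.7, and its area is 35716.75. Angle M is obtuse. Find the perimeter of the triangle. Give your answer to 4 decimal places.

From area = ½·l·k·sin M, we get sin M = 2·area/(l·k) ≈ 0.51496.
Taking the obtuse solution, ∠M ≈ 2.601 rad.
Law of cosines then gives m ≈ 717.82.
Perimeter = 373.7 + 371.2 + 717.82 = 1462.7.

1462.7181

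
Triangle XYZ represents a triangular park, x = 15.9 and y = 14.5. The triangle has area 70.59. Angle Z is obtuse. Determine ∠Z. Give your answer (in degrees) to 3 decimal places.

142.240

From area = ½·x·y·sin Z, we get sin Z = 2·area/(x·y) ≈ 0.61236.
Taking the obtuse solution, ∠Z ≈ 142.24°.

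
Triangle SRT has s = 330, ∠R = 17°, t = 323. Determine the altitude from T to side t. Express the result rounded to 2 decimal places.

By the law of cosines, r² = t² + s² − 2·t·s·cos R = 9364, so r ≈ 96.768.
Area = ½·t·s·sin R ≈ 15582.
The altitude from T has length 2·area/t ≈ 96.483.

h_T ≈ 96.48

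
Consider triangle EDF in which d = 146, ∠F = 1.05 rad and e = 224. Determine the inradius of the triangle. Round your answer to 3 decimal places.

By the law of cosines, f² = e² + d² − 2·e·d·cos F = 38947, so f ≈ 197.35.
Area = ½·e·d·sin F ≈ 14184.
Semiperimeter s = (224+146+197.35)/2 = 283.67.
Inradius = area/s = 14184/283.67 ≈ 50.001.

50.001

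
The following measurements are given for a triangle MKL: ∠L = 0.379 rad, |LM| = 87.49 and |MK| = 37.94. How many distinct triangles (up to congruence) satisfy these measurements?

|LM|·sin L = 87.49·sin(0.379 rad) ≈ 32.37.
Since |LM| sin L < |MK| < |LM| (32.37 < 37.94 < 87.49), two triangles exist.

2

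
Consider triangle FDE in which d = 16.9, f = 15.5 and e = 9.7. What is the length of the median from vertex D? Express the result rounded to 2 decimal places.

Median from D: ½√(2·e² + 2·f² − d²) ≈ 9.7861.

9.79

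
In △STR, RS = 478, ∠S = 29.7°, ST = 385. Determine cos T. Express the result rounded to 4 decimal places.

By the law of cosines, TR² = RS² + ST² − 2·RS·ST·cos S = 57000, so TR ≈ 238.75.
Law of cosines again: cos T = (ST² + TR² − RS²)/(2·ST·TR) ≈ -0.12652, so ∠T ≈ 97.27°.

-0.1265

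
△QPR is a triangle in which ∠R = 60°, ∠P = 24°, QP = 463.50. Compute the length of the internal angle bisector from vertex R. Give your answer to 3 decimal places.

t_R ≈ 267.602

The third angle is ∠Q = 180° − ∠P − ∠R = 96.00°.
Law of sines: PR = QP·sin Q/sin R ≈ 532.27.
Law of sines: RQ = QP·sin P/sin R ≈ 217.69.
The bisector from R has length 2·PR·RQ·cos(∠R/2)/(PR+RQ) ≈ 267.6.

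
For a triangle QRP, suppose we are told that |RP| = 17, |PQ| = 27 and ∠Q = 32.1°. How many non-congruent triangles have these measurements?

|PQ|·sin Q = 27·sin(32.1°) ≈ 14.35.
Since |PQ| sin Q < |RP| < |PQ| (14.35 < 17 < 27), two triangles exist.

2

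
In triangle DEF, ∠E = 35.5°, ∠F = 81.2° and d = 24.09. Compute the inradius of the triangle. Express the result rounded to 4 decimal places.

5.6144

The third angle is ∠D = 180° − ∠E − ∠F = 63.30°.
Law of sines: e = d·sin E/sin D ≈ 15.659.
Law of sines: f = d·sin F/sin D ≈ 26.648.
Area = ½·d·e·sin F ≈ 186.39.
Semiperimeter s = (24.09+15.659+26.648)/2 = 33.198.
Inradius = area/s = 186.39/33.198 ≈ 5.6144.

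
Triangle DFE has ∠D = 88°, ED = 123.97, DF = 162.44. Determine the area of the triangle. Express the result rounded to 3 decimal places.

Area = ½·ED·DF·sin D ≈ 10063.

area ≈ 10062.710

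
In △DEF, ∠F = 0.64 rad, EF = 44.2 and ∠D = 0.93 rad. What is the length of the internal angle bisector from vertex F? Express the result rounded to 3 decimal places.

The third angle is ∠E = π − ∠F − ∠D = 1.572 rad.
Law of sines: FD = EF·sin E/sin D ≈ 55.138.
Law of sines: DE = EF·sin F/sin D ≈ 32.928.
The bisector from F has length 2·EF·FD·cos(∠F/2)/(EF+FD) ≈ 46.576.

46.576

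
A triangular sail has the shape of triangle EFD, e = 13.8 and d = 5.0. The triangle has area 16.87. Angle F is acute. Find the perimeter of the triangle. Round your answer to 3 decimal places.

28.550

From area = ½·d·e·sin F, we get sin F = 2·area/(d·e) ≈ 0.48899.
Taking the acute solution, ∠F ≈ 29.27°.
Law of cosines then gives f ≈ 9.7501.
Perimeter = 13.8 + 9.7501 + 5 = 28.55.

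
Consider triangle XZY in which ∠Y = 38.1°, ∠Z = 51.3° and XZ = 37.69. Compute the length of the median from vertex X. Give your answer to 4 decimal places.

The third angle is ∠X = 180° − ∠Z − ∠Y = 90.60°.
Law of sines: ZY = XZ·sin X/sin Y ≈ 61.079.
Law of sines: YX = XZ·sin Z/sin Y ≈ 47.671.
Median from X: ½√(2·YX² + 2·XZ² − ZY²) ≈ 30.23.

m_X ≈ 30.2299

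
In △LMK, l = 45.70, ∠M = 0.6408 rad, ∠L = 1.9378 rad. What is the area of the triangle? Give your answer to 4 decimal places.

The third angle is ∠K = π − ∠L − ∠M = 0.5630 rad.
Law of sines: m = l·sin M/sin L ≈ 29.27.
Law of sines: k = l·sin K/sin L ≈ 26.131.
Area = ½·l·m·sin K ≈ 356.97.

356.9663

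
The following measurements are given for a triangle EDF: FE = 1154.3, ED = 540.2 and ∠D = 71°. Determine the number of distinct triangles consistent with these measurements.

ED·sin D = 540.2·sin(71°) ≈ 510.8.
Since FE ≥ ED, exactly one triangle exists.

1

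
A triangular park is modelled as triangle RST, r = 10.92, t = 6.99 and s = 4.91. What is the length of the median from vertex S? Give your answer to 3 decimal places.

Median from S: ½√(2·t² + 2·r² − s²) ≈ 8.8332.

m_S ≈ 8.833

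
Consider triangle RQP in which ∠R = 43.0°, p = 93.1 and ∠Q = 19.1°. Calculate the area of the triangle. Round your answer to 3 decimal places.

The third angle is ∠P = 180° − ∠R − ∠Q = 117.90°.
Law of sines: r = p·sin R/sin P ≈ 71.845.
Law of sines: q = p·sin Q/sin P ≈ 34.471.
Area = ½·p·r·sin Q ≈ 1094.3.

1094.341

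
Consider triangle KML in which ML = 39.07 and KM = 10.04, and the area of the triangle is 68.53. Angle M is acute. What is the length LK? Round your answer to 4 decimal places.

29.8695

From area = ½·KM·ML·sin M, we get sin M = 2·area/(KM·ML) ≈ 0.34941.
Taking the acute solution, ∠M ≈ 20.45°.
Law of cosines then gives LK ≈ 29.87.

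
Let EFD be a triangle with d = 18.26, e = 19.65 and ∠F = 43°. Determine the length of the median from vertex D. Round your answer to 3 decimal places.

14.390

By the law of cosines, f² = d² + e² − 2·d·e·cos F = 194.72, so f ≈ 13.954.
Median from D: ½√(2·e² + 2·f² − d²) ≈ 14.39.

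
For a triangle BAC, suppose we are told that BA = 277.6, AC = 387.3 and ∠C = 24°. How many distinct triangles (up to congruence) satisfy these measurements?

2

AC·sin C = 387.3·sin(24°) ≈ 157.5.
Since AC sin C < BA < AC (157.5 < 277.6 < 387.3), two triangles exist.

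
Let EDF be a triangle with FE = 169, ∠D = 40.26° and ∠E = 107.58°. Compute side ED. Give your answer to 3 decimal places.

139.196

The third angle is ∠F = 180° − ∠E − ∠D = 32.16°.
Law of sines: ED = FE·sin F/sin D ≈ 139.2.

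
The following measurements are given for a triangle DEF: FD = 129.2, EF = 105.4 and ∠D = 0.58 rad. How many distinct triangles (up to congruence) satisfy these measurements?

2

FD·sin D = 129.2·sin(0.58 rad) ≈ 70.8.
Since FD sin D < EF < FD (70.8 < 105.4 < 129.2), two triangles exist.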